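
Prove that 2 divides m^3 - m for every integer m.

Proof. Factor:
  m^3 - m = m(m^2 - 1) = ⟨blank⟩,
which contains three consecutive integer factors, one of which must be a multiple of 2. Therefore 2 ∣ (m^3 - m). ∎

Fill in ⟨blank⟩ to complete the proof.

(m - 1)m(m + 1)

m(m^2 - 1) = m(m - 1)(m + 1) = (m - 1)m(m + 1).
These three factors are consecutive integers, so their product is divisible by 2.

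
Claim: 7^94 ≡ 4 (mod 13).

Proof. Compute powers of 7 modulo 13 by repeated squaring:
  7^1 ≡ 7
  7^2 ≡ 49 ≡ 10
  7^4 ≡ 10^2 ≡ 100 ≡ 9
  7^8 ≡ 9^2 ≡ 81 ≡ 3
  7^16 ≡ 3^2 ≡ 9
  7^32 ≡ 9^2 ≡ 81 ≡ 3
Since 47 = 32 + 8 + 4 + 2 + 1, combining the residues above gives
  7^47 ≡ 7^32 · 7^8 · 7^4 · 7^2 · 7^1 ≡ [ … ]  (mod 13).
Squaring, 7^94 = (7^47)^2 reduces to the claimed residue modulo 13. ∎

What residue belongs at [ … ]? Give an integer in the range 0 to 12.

Multiply the listed residues: 3 · 3 · 9 · 10 · 7 = 9 → 81 → 810 → 5670.
Reducing modulo 13: 5670 = 436·13 + 2, so 7^47 ≡ 2.

2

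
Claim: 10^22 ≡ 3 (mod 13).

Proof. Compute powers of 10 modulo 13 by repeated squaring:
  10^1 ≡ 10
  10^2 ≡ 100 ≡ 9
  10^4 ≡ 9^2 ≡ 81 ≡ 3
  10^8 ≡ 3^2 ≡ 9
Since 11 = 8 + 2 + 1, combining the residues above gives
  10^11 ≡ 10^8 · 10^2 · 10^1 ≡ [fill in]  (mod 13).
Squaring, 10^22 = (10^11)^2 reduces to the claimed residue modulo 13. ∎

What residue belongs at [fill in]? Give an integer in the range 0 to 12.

4

Multiply the listed residues: 9 · 9 · 10 = 81 → 810.
Reducing modulo 13: 810 = 62·13 + 4, so 10^11 ≡ 4.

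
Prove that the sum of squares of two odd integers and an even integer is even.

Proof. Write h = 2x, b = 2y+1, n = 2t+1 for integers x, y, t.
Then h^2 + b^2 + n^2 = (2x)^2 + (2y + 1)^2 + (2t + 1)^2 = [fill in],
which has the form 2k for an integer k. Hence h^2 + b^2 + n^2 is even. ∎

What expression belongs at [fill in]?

2(2t^2 + 2t + 2x^2 + 2y^2 + 2y + 1)

Expanding: (2x)^2 + (2y + 1)^2 + (2t + 1)^2 = 4t^2 + 4t + 4x^2 + 4y^2 + 4y + 2.
Every term is even; pulling out the factor of 2 gives 2(2t^2 + 2t + 2x^2 + 2y^2 + 2y + 1).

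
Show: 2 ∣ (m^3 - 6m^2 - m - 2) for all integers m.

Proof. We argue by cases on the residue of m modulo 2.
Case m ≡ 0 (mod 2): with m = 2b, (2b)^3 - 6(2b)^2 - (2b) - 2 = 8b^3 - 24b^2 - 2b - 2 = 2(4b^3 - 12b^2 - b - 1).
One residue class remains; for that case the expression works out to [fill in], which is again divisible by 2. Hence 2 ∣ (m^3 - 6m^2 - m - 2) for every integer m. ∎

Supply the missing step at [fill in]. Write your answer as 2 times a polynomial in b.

2(4b^3 - 6b^2 - 10b - 4)

The residues treated are {0}, so the missing case is m ≡ 1 (mod 2); write m = 2b+1.
Then (2b+1)^3 - 6(2b+1)^2 - (2b+1) - 2 = 8b^3 - 12b^2 - 20b - 8 = 2(4b^3 - 6b^2 - 10b - 4).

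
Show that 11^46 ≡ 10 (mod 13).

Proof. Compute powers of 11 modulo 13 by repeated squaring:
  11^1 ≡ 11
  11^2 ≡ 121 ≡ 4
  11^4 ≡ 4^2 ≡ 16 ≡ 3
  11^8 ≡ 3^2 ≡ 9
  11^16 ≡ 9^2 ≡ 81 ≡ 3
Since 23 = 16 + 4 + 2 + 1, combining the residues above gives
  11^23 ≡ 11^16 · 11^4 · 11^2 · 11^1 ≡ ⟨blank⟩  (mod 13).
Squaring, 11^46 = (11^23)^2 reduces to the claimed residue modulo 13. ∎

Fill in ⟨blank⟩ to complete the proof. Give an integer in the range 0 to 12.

6

11^16 · 11^4 · 11^2 · 11^1 ≡ 3 · 3 · 4 · 11 = 396.
396 mod 13 = 6, so 11^23 ≡ 6 (mod 13).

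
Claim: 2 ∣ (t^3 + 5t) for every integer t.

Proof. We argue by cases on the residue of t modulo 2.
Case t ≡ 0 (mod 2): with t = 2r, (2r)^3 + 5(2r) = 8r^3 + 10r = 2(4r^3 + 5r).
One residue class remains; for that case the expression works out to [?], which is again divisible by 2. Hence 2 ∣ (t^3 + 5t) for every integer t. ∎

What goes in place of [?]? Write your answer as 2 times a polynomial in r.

2(4r^3 + 6r^2 + 8r + 3)

The residues treated are {0}, so the missing case is t ≡ 1 (mod 2); write t = 2r+1.
Then (2r+1)^3 + 5(2r+1) = 8r^3 + 12r^2 + 16r + 6 = 2(4r^3 + 6r^2 + 8r + 3).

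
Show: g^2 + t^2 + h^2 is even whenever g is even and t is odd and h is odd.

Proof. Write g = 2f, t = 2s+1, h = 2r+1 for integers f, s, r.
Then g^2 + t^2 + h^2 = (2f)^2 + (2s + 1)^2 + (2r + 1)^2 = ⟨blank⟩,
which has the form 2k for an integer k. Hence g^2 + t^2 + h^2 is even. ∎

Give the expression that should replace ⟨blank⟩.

2(2f^2 + 2r^2 + 2r + 2s^2 + 2s + 1)

Expanding: (2f)^2 + (2s + 1)^2 + (2r + 1)^2 = 4f^2 + 4r^2 + 4r + 4s^2 + 4s + 2.
Every term is even; pulling out the factor of 2 gives 2(2f^2 + 2r^2 + 2r + 2s^2 + 2s + 1).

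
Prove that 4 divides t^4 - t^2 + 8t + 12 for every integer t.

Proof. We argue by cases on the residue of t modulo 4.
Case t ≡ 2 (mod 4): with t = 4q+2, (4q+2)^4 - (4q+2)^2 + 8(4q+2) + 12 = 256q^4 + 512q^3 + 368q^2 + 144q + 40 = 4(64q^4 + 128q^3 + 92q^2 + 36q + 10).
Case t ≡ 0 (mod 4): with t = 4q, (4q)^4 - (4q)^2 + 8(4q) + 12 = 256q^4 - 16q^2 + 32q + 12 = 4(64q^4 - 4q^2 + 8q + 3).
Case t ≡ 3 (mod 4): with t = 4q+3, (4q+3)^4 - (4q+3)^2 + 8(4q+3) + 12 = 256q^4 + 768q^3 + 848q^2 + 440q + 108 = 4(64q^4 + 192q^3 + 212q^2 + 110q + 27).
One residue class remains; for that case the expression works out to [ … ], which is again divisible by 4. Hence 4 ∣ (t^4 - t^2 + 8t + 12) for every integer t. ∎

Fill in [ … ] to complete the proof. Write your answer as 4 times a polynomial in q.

4(64q^4 + 64q^3 + 20q^2 + 10q + 5)

Only t ≡ 1 (mod 4) is unaccounted for. Put t = 4q+1:
(4q+1)^4 - (4q+1)^2 + 8(4q+1) + 12 expands to 256q^4 + 256q^3 + 80q^2 + 40q + 20,
and factoring out 4 leaves 4(64q^4 + 64q^3 + 20q^2 + 10q + 5).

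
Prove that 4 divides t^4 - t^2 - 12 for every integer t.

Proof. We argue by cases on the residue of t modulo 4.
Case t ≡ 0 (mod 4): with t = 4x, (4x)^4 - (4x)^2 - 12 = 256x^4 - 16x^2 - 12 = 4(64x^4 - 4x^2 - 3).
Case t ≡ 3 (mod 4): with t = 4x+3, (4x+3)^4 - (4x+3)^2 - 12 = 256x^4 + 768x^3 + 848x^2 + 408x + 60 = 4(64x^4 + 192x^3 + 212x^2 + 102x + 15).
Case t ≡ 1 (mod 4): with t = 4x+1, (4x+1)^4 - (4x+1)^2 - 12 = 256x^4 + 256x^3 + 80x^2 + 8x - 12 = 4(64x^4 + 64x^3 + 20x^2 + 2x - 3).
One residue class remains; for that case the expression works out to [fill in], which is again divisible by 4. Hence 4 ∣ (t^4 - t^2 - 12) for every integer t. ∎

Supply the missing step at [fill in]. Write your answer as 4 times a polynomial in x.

Only t ≡ 2 (mod 4) is unaccounted for. Put t = 4x+2:
(4x+2)^4 - (4x+2)^2 - 12 expands to 256x^4 + 512x^3 + 368x^2 + 112x,
and factoring out 4 leaves 4(64x^4 + 128x^3 + 92x^2 + 28x).

4(64x^4 + 128x^3 + 92x^2 + 28x)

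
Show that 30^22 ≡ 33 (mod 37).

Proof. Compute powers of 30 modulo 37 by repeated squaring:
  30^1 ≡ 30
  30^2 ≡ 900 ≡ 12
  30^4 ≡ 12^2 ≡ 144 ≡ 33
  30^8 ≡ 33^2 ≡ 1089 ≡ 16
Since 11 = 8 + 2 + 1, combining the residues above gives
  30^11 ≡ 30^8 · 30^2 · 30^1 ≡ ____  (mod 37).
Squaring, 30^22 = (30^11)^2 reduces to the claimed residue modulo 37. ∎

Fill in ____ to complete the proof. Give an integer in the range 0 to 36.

25

30^8 · 30^2 · 30^1 ≡ 16 · 12 · 30 = 5760.
5760 mod 37 = 25, so 30^11 ≡ 25 (mod 37).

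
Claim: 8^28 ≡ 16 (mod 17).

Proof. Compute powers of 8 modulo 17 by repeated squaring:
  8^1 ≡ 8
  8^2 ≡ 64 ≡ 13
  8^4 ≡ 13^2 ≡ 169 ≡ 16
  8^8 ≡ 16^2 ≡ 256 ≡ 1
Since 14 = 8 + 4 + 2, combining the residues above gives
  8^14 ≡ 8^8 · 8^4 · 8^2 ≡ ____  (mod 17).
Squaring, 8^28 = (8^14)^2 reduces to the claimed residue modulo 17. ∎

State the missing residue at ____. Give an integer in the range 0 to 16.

Multiply the listed residues: 1 · 16 · 13 = 16 → 208.
Reducing modulo 17: 208 = 12·17 + 4, so 8^14 ≡ 4.

4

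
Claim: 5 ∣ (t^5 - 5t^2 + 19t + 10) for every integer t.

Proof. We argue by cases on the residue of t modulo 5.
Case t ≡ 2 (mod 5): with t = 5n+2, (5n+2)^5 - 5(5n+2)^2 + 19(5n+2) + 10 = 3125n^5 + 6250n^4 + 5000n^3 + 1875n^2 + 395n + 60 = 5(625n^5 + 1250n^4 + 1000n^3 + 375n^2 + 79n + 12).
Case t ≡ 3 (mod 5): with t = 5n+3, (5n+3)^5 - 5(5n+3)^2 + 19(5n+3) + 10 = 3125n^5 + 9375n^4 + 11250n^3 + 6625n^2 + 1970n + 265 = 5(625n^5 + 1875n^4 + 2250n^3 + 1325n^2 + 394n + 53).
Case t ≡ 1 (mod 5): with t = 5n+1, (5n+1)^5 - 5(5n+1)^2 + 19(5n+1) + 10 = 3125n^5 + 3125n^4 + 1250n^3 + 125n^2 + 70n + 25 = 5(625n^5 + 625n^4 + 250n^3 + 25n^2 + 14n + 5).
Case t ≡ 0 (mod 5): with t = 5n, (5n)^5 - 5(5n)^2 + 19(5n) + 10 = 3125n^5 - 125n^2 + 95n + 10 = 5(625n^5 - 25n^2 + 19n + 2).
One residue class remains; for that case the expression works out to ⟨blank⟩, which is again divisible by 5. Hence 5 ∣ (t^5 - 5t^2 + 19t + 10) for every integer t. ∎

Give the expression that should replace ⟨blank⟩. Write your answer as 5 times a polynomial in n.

5(625n^5 + 2500n^4 + 4000n^3 + 3175n^2 + 1259n + 206)

The residues treated are {2, 3, 1, 0}, so the missing case is t ≡ 4 (mod 5); write t = 5n+4.
Then (5n+4)^5 - 5(5n+4)^2 + 19(5n+4) + 10 = 3125n^5 + 12500n^4 + 20000n^3 + 15875n^2 + 6295n + 1030 = 5(625n^5 + 2500n^4 + 4000n^3 + 3175n^2 + 1259n + 206).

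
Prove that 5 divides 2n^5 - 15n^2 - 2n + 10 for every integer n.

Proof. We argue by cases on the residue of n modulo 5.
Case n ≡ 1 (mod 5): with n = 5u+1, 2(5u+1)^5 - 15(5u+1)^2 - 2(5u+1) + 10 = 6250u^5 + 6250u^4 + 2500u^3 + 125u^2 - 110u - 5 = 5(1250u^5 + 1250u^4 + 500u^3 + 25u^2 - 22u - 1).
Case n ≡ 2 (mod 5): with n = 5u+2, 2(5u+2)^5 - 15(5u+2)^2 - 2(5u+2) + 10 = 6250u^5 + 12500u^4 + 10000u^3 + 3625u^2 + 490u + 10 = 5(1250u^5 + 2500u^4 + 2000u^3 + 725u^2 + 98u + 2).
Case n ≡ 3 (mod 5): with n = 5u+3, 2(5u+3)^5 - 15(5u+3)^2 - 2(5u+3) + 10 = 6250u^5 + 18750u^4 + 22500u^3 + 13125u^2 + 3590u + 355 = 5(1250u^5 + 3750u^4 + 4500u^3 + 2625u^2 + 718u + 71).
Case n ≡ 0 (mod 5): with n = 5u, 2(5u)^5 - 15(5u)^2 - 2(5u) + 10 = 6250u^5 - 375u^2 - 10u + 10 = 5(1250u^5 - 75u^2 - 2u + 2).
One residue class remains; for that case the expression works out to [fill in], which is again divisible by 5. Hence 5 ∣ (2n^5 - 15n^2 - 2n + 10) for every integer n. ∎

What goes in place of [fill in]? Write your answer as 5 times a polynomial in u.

5(1250u^5 + 5000u^4 + 8000u^3 + 6325u^2 + 2438u + 362)

Only n ≡ 4 (mod 5) is unaccounted for. Put n = 5u+4:
2(5u+4)^5 - 15(5u+4)^2 - 2(5u+4) + 10 expands to 6250u^5 + 25000u^4 + 40000u^3 + 31625u^2 + 12190u + 1810,
and factoring out 5 leaves 5(1250u^5 + 5000u^4 + 8000u^3 + 6325u^2 + 2438u + 362).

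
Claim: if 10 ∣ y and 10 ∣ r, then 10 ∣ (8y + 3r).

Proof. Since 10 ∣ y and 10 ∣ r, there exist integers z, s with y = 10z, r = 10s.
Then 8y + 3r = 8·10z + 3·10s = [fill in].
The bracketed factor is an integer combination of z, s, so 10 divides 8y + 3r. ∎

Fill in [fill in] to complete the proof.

Pull the common 10 out of every term: 8·10z + 3·10s = 10(3s + 8z).
3s + 8z is an integer, which exhibits the divisibility.

10(3s + 8z)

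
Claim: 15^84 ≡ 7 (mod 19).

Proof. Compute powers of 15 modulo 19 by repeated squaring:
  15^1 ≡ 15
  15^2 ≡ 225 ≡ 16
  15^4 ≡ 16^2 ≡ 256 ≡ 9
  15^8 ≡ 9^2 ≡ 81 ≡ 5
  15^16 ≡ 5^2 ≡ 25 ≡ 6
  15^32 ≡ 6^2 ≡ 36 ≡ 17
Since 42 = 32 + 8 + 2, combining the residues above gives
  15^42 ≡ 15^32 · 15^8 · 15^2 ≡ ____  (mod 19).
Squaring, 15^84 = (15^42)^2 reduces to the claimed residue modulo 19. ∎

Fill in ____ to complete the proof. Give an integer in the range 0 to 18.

15^32 · 15^8 · 15^2 ≡ 17 · 5 · 16 = 1360.
1360 mod 19 = 11, so 15^42 ≡ 11 (mod 19).

11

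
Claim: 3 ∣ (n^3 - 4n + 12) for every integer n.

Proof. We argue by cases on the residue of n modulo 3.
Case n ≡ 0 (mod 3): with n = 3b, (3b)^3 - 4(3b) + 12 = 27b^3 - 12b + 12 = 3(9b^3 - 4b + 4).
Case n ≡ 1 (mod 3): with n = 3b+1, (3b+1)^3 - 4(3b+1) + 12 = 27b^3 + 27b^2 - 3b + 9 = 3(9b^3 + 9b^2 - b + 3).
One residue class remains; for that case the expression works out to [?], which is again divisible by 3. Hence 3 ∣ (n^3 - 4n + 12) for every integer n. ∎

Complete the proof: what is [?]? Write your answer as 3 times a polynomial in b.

3(9b^3 + 18b^2 + 8b + 4)

Only n ≡ 2 (mod 3) is unaccounted for. Put n = 3b+2:
(3b+2)^3 - 4(3b+2) + 12 expands to 27b^3 + 54b^2 + 24b + 12,
and factoring out 3 leaves 3(9b^3 + 18b^2 + 8b + 4).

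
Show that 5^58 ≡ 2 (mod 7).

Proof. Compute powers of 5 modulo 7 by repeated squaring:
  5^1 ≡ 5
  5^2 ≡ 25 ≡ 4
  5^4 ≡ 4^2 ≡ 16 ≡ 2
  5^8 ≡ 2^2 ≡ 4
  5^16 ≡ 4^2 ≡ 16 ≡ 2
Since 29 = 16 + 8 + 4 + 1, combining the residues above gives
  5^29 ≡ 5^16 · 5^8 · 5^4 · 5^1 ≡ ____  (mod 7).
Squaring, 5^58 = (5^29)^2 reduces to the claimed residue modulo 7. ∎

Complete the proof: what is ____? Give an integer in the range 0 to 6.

3

5^16 · 5^8 · 5^4 · 5^1 ≡ 2 · 4 · 2 · 5 = 80.
80 mod 7 = 3, so 5^29 ≡ 3 (mod 7).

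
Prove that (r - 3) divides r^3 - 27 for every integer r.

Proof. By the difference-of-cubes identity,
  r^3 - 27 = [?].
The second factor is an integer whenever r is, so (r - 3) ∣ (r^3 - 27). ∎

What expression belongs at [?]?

Polynomial division of r^3 - 27 by r - 3 leaves remainder 0 and quotient r^2 + 3r + 9.
Hence r^3 - 27 = (r - 3)(r^2 + 3r + 9).

(r - 3)(r^2 + 3r + 9)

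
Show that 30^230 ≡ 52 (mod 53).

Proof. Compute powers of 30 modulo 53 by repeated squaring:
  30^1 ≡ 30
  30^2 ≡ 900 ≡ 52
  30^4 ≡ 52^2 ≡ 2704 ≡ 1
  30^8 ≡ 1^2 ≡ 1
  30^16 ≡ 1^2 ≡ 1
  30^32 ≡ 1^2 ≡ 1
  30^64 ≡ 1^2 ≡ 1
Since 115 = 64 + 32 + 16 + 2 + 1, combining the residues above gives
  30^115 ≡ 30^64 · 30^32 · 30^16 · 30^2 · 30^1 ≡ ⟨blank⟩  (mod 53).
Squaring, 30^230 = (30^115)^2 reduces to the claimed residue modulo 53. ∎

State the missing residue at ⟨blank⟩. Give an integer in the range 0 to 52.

30^64 · 30^32 · 30^16 · 30^2 · 30^1 ≡ 1 · 1 · 1 · 52 · 30 = 1560.
1560 mod 53 = 23, so 30^115 ≡ 23 (mod 53).

23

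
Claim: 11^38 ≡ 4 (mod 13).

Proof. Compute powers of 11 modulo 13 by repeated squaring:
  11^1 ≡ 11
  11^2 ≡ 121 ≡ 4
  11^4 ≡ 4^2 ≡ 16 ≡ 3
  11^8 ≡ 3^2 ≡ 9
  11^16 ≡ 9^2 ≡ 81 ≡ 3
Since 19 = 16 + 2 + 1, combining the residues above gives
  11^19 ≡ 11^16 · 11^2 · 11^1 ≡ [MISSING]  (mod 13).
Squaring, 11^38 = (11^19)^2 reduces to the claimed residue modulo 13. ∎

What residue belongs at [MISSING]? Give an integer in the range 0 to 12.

2

Multiply the listed residues: 3 · 4 · 11 = 12 → 132.
Reducing modulo 13: 132 = 10·13 + 2, so 11^19 ≡ 2.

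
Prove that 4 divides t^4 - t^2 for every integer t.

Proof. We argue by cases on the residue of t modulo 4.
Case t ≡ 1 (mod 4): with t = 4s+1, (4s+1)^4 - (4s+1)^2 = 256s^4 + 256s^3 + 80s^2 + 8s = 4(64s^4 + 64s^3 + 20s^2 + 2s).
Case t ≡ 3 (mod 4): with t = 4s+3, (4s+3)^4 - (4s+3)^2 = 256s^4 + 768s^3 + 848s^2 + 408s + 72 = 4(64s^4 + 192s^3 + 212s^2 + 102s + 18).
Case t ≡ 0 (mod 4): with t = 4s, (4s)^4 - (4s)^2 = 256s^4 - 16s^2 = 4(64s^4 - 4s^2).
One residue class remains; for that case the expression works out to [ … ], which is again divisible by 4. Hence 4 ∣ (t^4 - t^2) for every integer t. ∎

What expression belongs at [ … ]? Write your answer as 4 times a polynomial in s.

4(64s^4 + 128s^3 + 92s^2 + 28s + 3)

The residues treated are {1, 3, 0}, so the missing case is t ≡ 2 (mod 4); write t = 4s+2.
Then (4s+2)^4 - (4s+2)^2 = 256s^4 + 512s^3 + 368s^2 + 112s + 12 = 4(64s^4 + 128s^3 + 92s^2 + 28s + 3).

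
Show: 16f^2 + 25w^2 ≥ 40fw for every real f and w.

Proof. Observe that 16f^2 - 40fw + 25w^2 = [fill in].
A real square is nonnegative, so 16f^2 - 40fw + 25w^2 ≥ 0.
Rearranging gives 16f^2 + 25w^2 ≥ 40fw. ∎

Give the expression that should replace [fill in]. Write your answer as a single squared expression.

16f^2 - 40fw + 25w^2 is a perfect-square trinomial: the outer terms are (4f)^2 and (5w)^2, and the cross term is -2·4f·5w.
So 16f^2 - 40fw + 25w^2 = (4f - 5w)^2 ≥ 0.

(4f - 5w)^2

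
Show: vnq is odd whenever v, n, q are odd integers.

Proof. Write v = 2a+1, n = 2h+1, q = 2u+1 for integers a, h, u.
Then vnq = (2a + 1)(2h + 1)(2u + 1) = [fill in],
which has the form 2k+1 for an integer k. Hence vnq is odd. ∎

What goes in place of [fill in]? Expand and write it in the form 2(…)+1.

Expanding: (2a + 1)(2h + 1)(2u + 1) = 8ahu + 4ah + 4au + 2a + 4hu + 2h + 2u + 1.
Every term except the constant is even, so this is 2(4ahu + 2ah + 2au + a + 2hu + h + u) + 1,
and 4ahu + 2ah + 2au + a + 2hu + h + u ∈ ℤ gives the required form.

2(4ahu + 2ah + 2au + a + 2hu + h + u) + 1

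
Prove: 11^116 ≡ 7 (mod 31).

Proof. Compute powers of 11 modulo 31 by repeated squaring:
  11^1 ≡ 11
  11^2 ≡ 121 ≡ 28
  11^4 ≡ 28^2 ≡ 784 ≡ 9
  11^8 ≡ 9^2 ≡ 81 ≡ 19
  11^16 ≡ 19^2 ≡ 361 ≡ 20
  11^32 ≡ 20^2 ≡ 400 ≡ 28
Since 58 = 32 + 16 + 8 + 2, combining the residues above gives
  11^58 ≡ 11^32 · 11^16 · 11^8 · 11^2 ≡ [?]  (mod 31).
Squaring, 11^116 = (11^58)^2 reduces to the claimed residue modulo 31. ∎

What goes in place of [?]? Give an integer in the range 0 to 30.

10

Multiply the listed residues: 28 · 20 · 19 · 28 = 560 → 10640 → 297920.
Reducing modulo 31: 297920 = 9610·31 + 10, so 11^58 ≡ 10.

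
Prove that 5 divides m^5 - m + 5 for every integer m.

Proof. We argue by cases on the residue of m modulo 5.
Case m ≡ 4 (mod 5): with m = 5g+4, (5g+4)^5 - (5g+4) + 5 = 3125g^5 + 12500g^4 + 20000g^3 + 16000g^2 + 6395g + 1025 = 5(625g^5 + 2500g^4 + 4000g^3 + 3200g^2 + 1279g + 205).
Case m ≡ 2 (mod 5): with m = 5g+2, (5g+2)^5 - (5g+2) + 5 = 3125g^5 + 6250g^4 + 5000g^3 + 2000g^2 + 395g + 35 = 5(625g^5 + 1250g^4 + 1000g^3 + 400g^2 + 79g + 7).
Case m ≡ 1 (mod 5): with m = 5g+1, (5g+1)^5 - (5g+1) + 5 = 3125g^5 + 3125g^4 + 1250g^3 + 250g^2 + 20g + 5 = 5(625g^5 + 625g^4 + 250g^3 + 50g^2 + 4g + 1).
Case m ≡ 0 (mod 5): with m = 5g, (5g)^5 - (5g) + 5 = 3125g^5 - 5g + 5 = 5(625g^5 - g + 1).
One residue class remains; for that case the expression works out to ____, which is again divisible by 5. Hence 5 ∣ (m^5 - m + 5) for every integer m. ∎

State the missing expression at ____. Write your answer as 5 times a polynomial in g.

The residues treated are {4, 2, 1, 0}, so the missing case is m ≡ 3 (mod 5); write m = 5g+3.
Then (5g+3)^5 - (5g+3) + 5 = 3125g^5 + 9375g^4 + 11250g^3 + 6750g^2 + 2020g + 245 = 5(625g^5 + 1875g^4 + 2250g^3 + 1350g^2 + 404g + 49).

5(625g^5 + 1875g^4 + 2250g^3 + 1350g^2 + 404g + 49)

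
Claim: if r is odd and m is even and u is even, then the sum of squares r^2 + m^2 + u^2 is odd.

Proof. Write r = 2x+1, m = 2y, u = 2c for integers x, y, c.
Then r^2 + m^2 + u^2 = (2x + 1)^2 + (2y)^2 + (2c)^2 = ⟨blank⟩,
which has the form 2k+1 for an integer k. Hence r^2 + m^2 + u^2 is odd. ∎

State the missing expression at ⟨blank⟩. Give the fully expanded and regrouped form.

2(2c^2 + 2x^2 + 2x + 2y^2) + 1

Expanding: (2x + 1)^2 + (2y)^2 + (2c)^2 = 4c^2 + 4x^2 + 4x + 4y^2 + 1.
Every term except the constant is even, so this is 2(2c^2 + 2x^2 + 2x + 2y^2) + 1,
and 2c^2 + 2x^2 + 2x + 2y^2 ∈ ℤ gives the required form.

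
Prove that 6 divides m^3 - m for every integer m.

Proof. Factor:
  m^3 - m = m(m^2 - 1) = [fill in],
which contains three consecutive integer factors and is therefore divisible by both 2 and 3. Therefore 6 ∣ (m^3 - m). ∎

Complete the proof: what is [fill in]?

(m - 1)m(m + 1)

m(m^2 - 1) = m(m - 1)(m + 1) = (m - 1)m(m + 1).
These three factors are consecutive integers, so their product is divisible by 6.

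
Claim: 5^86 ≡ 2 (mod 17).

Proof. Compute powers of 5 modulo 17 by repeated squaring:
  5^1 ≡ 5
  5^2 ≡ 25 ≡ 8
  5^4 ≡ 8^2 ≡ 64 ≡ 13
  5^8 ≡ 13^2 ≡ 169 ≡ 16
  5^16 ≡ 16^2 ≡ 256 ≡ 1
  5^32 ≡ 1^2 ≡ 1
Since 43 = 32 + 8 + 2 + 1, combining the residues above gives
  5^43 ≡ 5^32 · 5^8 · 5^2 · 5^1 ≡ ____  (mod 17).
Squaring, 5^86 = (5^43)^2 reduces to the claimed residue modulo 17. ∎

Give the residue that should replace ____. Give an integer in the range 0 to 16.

5^32 · 5^8 · 5^2 · 5^1 ≡ 1 · 16 · 8 · 5 = 640.
640 mod 17 = 11, so 5^43 ≡ 11 (mod 17).

11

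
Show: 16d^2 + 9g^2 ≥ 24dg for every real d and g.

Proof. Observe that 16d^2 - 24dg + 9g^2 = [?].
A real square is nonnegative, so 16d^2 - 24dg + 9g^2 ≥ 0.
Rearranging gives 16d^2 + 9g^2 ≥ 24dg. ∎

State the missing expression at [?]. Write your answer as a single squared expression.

(4d - 3g)^2

16d^2 - 24dg + 9g^2 is a perfect-square trinomial: the outer terms are (4d)^2 and (3g)^2, and the cross term is -2·4d·3g.
So 16d^2 - 24dg + 9g^2 = (4d - 3g)^2 ≥ 0.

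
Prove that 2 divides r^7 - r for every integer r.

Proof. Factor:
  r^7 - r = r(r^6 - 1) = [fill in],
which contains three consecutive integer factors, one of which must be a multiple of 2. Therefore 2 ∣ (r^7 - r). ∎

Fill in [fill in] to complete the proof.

(r - 1)r(r + 1)(r^4 + r^2 + 1)

r^6 - 1 = (r^2 - 1)(r^4 + r^2 + 1), and r^2 - 1 = (r-1)(r+1).
So r(r^6 - 1) = (r - 1)r(r + 1)(r^4 + r^2 + 1).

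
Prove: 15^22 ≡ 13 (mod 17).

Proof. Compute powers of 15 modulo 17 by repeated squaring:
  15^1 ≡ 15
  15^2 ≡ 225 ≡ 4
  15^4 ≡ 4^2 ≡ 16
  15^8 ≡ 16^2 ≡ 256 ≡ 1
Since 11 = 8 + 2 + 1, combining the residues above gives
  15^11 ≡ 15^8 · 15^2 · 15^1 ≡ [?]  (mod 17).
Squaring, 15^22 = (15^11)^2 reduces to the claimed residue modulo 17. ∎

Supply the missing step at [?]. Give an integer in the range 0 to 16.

9

15^8 · 15^2 · 15^1 ≡ 1 · 4 · 15 = 60.
60 mod 17 = 9, so 15^11 ≡ 9 (mod 17).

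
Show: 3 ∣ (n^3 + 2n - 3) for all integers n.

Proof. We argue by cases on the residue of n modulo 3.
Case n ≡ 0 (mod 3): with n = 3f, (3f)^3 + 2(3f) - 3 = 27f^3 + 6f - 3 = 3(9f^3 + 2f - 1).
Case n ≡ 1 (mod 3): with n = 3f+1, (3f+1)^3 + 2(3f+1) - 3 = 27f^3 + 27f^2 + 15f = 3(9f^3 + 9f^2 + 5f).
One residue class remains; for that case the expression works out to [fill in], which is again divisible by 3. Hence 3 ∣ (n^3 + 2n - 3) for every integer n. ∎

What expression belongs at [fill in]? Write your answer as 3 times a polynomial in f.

3(9f^3 + 18f^2 + 14f + 3)

The residues treated are {0, 1}, so the missing case is n ≡ 2 (mod 3); write n = 3f+2.
Then (3f+2)^3 + 2(3f+2) - 3 = 27f^3 + 54f^2 + 42f + 9 = 3(9f^3 + 18f^2 + 14f + 3).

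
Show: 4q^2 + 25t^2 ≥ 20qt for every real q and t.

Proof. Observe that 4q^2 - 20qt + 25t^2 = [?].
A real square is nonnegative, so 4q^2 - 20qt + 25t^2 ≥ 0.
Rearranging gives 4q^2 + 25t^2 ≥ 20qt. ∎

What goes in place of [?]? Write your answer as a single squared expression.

4q^2 - 20qt + 25t^2 is a perfect-square trinomial: the outer terms are (2q)^2 and (5t)^2, and the cross term is -2·2q·5t.
So 4q^2 - 20qt + 25t^2 = (2q - 5t)^2 ≥ 0.

(2q - 5t)^2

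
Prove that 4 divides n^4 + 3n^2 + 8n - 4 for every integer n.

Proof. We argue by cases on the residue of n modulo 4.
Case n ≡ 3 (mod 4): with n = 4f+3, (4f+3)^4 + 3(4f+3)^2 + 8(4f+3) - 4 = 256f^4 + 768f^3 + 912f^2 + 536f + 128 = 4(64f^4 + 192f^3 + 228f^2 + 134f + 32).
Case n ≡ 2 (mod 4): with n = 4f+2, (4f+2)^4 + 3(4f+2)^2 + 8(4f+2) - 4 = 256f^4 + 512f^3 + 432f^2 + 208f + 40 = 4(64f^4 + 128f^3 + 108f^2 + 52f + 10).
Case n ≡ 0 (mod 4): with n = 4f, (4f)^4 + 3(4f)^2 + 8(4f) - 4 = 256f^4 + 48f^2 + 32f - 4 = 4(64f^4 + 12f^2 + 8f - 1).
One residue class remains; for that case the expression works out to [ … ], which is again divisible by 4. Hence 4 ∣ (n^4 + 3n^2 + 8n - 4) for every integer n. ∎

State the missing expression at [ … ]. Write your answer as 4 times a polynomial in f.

Only n ≡ 1 (mod 4) is unaccounted for. Put n = 4f+1:
(4f+1)^4 + 3(4f+1)^2 + 8(4f+1) - 4 expands to 256f^4 + 256f^3 + 144f^2 + 72f + 8,
and factoring out 4 leaves 4(64f^4 + 64f^3 + 36f^2 + 18f + 2).

4(64f^4 + 64f^3 + 36f^2 + 18f + 2)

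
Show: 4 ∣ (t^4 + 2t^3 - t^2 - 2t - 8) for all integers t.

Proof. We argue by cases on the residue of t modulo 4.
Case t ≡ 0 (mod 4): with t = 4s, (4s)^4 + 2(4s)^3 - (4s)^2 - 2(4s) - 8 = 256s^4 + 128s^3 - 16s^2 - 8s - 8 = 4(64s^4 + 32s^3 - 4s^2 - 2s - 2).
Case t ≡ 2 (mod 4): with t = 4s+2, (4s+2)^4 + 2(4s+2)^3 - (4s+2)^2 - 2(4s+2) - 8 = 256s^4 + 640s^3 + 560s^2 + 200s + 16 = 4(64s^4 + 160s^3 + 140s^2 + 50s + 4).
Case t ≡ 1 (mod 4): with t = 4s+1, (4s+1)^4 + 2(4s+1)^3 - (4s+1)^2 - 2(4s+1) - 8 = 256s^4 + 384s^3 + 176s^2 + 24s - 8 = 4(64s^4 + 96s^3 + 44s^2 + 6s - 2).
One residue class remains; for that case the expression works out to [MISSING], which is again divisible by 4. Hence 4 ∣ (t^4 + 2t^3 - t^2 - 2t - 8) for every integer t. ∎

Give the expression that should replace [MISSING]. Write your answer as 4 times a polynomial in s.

The residues treated are {0, 2, 1}, so the missing case is t ≡ 3 (mod 4); write t = 4s+3.
Then (4s+3)^4 + 2(4s+3)^3 - (4s+3)^2 - 2(4s+3) - 8 = 256s^4 + 896s^3 + 1136s^2 + 616s + 112 = 4(64s^4 + 224s^3 + 284s^2 + 154s + 28).

4(64s^4 + 224s^3 + 284s^2 + 154s + 28)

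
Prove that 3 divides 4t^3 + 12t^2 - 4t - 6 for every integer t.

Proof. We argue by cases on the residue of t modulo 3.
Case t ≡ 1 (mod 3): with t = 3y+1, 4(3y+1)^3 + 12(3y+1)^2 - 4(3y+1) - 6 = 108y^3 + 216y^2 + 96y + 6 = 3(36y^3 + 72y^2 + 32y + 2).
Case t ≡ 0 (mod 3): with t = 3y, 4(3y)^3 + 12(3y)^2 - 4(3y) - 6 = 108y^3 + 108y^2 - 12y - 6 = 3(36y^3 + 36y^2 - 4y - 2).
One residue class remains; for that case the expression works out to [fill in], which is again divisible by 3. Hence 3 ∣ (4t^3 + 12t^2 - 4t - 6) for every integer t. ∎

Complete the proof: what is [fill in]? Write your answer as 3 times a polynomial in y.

Only t ≡ 2 (mod 3) is unaccounted for. Put t = 3y+2:
4(3y+2)^3 + 12(3y+2)^2 - 4(3y+2) - 6 expands to 108y^3 + 324y^2 + 276y + 66,
and factoring out 3 leaves 3(36y^3 + 108y^2 + 92y + 22).

3(36y^3 + 108y^2 + 92y + 22)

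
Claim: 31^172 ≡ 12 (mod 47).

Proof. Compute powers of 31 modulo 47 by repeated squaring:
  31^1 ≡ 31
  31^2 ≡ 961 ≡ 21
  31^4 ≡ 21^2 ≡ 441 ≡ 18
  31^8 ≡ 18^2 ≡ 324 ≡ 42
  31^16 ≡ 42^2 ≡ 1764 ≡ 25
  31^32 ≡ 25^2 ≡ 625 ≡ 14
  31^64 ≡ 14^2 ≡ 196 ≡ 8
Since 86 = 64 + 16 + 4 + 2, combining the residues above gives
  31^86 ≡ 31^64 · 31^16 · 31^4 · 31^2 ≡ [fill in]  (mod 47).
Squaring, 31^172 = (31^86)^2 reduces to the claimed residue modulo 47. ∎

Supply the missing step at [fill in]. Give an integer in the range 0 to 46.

Multiply the listed residues: 8 · 25 · 18 · 21 = 200 → 3600 → 75600.
Reducing modulo 47: 75600 = 1608·47 + 24, so 31^86 ≡ 24.

24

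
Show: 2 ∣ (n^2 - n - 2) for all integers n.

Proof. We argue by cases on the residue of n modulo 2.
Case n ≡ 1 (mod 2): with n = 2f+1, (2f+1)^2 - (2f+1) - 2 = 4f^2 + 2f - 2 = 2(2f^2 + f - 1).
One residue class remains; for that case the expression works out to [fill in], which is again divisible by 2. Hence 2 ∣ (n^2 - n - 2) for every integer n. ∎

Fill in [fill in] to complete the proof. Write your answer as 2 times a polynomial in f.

2(2f^2 - f - 1)

Only n ≡ 0 (mod 2) is unaccounted for. Put n = 2f:
(2f)^2 - (2f) - 2 expands to 4f^2 - 2f - 2,
and factoring out 2 leaves 2(2f^2 - f - 1).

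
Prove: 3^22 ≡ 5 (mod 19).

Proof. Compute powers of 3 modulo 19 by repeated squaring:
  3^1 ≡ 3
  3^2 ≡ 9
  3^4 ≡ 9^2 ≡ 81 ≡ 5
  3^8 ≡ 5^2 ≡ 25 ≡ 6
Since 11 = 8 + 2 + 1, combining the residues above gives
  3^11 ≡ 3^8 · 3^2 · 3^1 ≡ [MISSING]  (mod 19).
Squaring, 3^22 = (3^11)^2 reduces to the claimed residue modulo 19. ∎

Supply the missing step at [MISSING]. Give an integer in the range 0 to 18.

3^8 · 3^2 · 3^1 ≡ 6 · 9 · 3 = 162.
162 mod 19 = 10, so 3^11 ≡ 10 (mod 19).

10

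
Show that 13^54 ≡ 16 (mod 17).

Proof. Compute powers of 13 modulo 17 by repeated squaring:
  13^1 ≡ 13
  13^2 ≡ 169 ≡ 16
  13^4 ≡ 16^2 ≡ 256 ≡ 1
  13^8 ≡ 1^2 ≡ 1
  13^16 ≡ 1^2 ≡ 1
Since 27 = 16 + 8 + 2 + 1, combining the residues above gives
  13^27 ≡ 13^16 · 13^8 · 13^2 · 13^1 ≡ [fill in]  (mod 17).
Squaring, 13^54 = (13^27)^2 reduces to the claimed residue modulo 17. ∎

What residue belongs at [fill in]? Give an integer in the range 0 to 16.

Multiply the listed residues: 1 · 1 · 16 · 13 = 1 → 16 → 208.
Reducing modulo 17: 208 = 12·17 + 4, so 13^27 ≡ 4.

4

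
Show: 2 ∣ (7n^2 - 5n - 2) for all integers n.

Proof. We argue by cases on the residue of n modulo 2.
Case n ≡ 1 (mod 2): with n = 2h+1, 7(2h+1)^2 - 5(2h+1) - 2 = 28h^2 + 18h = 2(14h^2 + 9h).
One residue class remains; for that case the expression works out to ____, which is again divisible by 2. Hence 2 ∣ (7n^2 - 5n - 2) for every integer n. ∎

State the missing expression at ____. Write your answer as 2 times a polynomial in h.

Only n ≡ 0 (mod 2) is unaccounted for. Put n = 2h:
7(2h)^2 - 5(2h) - 2 expands to 28h^2 - 10h - 2,
and factoring out 2 leaves 2(14h^2 - 5h - 1).

2(14h^2 - 5h - 1)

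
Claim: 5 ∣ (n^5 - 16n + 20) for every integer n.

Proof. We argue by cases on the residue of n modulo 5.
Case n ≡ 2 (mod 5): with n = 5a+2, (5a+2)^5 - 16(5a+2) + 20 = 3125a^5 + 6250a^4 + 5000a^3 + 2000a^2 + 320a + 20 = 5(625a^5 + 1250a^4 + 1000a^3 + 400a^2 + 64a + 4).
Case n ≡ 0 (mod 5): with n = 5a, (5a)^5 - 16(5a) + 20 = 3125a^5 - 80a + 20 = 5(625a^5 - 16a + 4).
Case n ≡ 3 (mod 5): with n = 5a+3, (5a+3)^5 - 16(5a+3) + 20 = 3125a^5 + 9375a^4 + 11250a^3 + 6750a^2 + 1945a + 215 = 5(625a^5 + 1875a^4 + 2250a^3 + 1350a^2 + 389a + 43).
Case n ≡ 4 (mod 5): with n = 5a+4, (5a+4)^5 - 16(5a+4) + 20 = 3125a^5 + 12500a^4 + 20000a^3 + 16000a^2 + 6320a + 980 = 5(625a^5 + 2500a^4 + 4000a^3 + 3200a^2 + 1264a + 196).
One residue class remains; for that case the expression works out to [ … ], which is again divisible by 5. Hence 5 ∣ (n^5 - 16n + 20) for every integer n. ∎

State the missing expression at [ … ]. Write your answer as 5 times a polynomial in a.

5(625a^5 + 625a^4 + 250a^3 + 50a^2 - 11a + 1)

Only n ≡ 1 (mod 5) is unaccounted for. Put n = 5a+1:
(5a+1)^5 - 16(5a+1) + 20 expands to 3125a^5 + 3125a^4 + 1250a^3 + 250a^2 - 55a + 5,
and factoring out 5 leaves 5(625a^5 + 625a^4 + 250a^3 + 50a^2 - 11a + 1).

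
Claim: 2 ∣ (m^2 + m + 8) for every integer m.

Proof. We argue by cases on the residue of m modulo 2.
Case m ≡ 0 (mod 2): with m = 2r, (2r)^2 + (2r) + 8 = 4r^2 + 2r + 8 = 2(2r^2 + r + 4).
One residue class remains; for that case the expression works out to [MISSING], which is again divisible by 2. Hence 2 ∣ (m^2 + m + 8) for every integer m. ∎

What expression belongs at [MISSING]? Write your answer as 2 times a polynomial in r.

2(2r^2 + 3r + 5)

The residues treated are {0}, so the missing case is m ≡ 1 (mod 2); write m = 2r+1.
Then (2r+1)^2 + (2r+1) + 8 = 4r^2 + 6r + 10 = 2(2r^2 + 3r + 5).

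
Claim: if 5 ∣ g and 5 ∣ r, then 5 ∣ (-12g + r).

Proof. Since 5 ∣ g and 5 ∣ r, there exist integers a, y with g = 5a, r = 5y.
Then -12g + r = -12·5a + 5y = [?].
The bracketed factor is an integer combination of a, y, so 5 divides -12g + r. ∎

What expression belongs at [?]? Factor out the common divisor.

Pull the common 5 out of every term: -12·5a + 5y = 5(-12a + y).
-12a + y is an integer, which exhibits the divisibility.

5(-12a + y)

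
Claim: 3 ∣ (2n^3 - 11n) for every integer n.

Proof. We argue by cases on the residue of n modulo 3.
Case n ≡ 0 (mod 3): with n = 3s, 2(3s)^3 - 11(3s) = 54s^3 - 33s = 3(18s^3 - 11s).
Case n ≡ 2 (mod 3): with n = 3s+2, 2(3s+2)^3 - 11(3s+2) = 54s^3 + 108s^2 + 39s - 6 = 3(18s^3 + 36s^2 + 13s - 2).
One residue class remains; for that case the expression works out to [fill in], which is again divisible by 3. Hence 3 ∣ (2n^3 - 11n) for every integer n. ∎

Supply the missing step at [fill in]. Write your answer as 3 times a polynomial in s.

The residues treated are {0, 2}, so the missing case is n ≡ 1 (mod 3); write n = 3s+1.
Then 2(3s+1)^3 - 11(3s+1) = 54s^3 + 54s^2 - 15s - 9 = 3(18s^3 + 18s^2 - 5s - 3).

3(18s^3 + 18s^2 - 5s - 3)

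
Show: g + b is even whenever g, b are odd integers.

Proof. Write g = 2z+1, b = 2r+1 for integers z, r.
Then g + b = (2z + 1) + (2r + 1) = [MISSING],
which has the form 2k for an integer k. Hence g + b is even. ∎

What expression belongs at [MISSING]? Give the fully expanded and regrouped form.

2(r + z + 1)

(2z + 1) + (2r + 1) = 2r + 2z + 2
= 2(r + z + 1).
Since r + z + 1 is an integer, the sum is of the form 2k for an integer k.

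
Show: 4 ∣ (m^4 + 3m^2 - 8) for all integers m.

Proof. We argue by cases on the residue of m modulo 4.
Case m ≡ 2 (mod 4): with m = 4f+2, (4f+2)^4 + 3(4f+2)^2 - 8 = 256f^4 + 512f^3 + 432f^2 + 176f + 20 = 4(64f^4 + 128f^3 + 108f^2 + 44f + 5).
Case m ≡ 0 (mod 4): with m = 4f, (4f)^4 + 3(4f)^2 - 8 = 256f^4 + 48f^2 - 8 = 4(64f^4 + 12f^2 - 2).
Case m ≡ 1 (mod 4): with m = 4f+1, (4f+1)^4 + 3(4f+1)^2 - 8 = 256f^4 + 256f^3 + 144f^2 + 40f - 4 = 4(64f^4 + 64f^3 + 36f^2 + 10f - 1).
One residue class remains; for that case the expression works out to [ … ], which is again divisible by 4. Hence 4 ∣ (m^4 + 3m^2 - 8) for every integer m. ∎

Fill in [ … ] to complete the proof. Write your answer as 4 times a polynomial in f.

The residues treated are {2, 0, 1}, so the missing case is m ≡ 3 (mod 4); write m = 4f+3.
Then (4f+3)^4 + 3(4f+3)^2 - 8 = 256f^4 + 768f^3 + 912f^2 + 504f + 100 = 4(64f^4 + 192f^3 + 228f^2 + 126f + 25).

4(64f^4 + 192f^3 + 228f^2 + 126f + 25)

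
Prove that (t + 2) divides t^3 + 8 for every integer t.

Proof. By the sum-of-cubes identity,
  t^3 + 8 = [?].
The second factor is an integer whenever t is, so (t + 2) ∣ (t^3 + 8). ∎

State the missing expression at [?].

(t + 2)(t^2 - 2t + 4)

a^3 + b^3 = (a + b)(a^2 - ab + b^2). With a = t, b = 2:
t^3 + 8 = (t + 2)(t^2 - 2t + 4).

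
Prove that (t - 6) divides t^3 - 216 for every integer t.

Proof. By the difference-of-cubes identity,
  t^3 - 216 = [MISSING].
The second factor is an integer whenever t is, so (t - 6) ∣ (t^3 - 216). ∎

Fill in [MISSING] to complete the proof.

a^3 - b^3 = (a - b)(a^2 + ab + b^2). With a = t, b = 6:
t^3 - 216 = (t - 6)(t^2 + 6t + 36).

(t - 6)(t^2 + 6t + 36)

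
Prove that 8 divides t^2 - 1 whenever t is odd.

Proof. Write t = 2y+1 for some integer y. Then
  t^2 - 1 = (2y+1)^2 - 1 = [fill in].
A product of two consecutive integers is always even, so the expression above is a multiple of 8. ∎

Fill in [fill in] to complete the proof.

(2y+1)^2 - 1 = 4y^2 + 4y + 1 - 1 = 4y^2 + 4y = 4y(y+1).
Since y and y+1 are consecutive, y(y+1) is even, and 4·(even) is a multiple of 8.

4y(y + 1)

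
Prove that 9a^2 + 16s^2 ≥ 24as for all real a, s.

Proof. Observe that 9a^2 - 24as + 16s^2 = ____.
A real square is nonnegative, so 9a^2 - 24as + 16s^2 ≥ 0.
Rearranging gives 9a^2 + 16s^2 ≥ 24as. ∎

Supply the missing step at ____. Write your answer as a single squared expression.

(3a - 4s)^2

9a^2 - 24as + 16s^2 is a perfect-square trinomial: the outer terms are (3a)^2 and (4s)^2, and the cross term is -2·3a·4s.
So 9a^2 - 24as + 16s^2 = (3a - 4s)^2 ≥ 0.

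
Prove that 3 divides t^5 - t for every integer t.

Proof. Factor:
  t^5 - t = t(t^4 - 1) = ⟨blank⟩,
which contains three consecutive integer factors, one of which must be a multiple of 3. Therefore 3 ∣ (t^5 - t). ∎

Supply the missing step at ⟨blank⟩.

(t - 1)t(t + 1)(t^2 + 1)

t^4 - 1 = (t^2 - 1)(t^2 + 1), and t^2 - 1 = (t-1)(t+1).
So t(t^4 - 1) = (t - 1)t(t + 1)(t^2 + 1).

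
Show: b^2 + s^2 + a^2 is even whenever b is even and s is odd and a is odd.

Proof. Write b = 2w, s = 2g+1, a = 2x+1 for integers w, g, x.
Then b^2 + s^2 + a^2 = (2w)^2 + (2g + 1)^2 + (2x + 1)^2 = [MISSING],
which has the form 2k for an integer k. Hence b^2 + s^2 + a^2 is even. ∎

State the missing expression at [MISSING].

(2w)^2 + (2g + 1)^2 + (2x + 1)^2 = 4g^2 + 4g + 4w^2 + 4x^2 + 4x + 2
= 2(2g^2 + 2g + 2w^2 + 2x^2 + 2x + 1).
Since 2g^2 + 2g + 2w^2 + 2x^2 + 2x + 1 is an integer, the sum of squares is of the form 2k for an integer k.

2(2g^2 + 2g + 2w^2 + 2x^2 + 2x + 1)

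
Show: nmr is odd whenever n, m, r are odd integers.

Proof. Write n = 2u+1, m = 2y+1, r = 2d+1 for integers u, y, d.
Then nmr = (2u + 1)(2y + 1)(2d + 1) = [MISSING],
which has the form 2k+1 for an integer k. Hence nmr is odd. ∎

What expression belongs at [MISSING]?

(2u + 1)(2y + 1)(2d + 1) = 8duy + 4du + 4dy + 2d + 4uy + 2u + 2y + 1
= 2(4duy + 2du + 2dy + d + 2uy + u + y) + 1.
Since 4duy + 2du + 2dy + d + 2uy + u + y is an integer, the product is of the form 2k+1 for an integer k.

2(4duy + 2du + 2dy + d + 2uy + u + y) + 1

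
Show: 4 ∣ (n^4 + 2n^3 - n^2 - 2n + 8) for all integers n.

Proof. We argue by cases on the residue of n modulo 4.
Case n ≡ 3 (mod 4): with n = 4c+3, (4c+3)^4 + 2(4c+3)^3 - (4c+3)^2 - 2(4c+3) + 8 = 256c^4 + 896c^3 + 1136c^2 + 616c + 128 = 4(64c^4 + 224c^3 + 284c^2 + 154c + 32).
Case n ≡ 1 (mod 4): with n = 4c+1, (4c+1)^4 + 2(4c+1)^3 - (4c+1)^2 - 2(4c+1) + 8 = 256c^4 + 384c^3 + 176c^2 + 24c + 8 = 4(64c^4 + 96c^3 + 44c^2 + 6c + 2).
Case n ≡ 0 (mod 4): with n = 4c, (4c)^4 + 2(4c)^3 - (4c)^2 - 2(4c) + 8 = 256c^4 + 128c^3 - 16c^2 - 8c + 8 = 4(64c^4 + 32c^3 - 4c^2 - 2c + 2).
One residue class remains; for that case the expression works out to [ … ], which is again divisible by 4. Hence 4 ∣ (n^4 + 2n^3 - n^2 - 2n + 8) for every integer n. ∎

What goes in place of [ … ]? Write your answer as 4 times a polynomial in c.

Only n ≡ 2 (mod 4) is unaccounted for. Put n = 4c+2:
(4c+2)^4 + 2(4c+2)^3 - (4c+2)^2 - 2(4c+2) + 8 expands to 256c^4 + 640c^3 + 560c^2 + 200c + 32,
and factoring out 4 leaves 4(64c^4 + 160c^3 + 140c^2 + 50c + 8).

4(64c^4 + 160c^3 + 140c^2 + 50c + 8)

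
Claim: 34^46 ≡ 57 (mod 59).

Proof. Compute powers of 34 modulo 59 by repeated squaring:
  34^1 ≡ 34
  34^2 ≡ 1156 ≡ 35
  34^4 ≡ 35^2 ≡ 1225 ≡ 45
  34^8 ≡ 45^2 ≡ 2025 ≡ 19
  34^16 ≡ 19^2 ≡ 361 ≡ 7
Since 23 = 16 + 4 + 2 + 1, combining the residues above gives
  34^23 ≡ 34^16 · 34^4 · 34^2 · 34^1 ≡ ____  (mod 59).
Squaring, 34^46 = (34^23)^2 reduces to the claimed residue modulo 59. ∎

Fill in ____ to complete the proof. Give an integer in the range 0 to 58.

23

Multiply the listed residues: 7 · 45 · 35 · 34 = 315 → 11025 → 374850.
Reducing modulo 59: 374850 = 6353·59 + 23, so 34^23 ≡ 23.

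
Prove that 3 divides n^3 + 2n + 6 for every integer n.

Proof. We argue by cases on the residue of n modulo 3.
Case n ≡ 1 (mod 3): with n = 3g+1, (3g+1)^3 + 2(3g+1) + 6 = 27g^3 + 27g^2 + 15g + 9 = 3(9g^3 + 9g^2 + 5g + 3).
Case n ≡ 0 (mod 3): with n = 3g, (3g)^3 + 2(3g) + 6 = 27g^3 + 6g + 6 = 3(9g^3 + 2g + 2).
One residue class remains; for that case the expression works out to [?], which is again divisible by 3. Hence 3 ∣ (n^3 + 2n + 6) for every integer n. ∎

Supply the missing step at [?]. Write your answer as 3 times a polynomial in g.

3(9g^3 + 18g^2 + 14g + 6)

The residues treated are {1, 0}, so the missing case is n ≡ 2 (mod 3); write n = 3g+2.
Then (3g+2)^3 + 2(3g+2) + 6 = 27g^3 + 54g^2 + 42g + 18 = 3(9g^3 + 18g^2 + 14g + 6).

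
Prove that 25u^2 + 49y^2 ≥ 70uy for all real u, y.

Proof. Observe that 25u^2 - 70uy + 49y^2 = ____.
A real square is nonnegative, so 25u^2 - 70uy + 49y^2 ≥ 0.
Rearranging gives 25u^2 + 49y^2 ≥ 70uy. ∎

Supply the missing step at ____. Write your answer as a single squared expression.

(5u - 7y)^2

The leading and trailing coefficients are 5^2 and 7^2, and 70 = 2·5·7, so the trinomial is (5u - 7y)^2.
Hence 25u^2 - 70uy + 49y^2 ≥ 0.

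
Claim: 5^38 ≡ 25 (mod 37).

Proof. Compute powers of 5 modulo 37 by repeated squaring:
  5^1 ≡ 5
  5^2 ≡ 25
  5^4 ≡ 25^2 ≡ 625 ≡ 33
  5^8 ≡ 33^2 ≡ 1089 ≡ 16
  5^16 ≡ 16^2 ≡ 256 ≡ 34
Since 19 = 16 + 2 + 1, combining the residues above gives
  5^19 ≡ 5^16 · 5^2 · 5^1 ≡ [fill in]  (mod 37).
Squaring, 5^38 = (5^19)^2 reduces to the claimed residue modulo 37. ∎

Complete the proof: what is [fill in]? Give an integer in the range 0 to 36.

32

5^16 · 5^2 · 5^1 ≡ 34 · 25 · 5 = 4250.
4250 mod 37 = 32, so 5^19 ≡ 32 (mod 37).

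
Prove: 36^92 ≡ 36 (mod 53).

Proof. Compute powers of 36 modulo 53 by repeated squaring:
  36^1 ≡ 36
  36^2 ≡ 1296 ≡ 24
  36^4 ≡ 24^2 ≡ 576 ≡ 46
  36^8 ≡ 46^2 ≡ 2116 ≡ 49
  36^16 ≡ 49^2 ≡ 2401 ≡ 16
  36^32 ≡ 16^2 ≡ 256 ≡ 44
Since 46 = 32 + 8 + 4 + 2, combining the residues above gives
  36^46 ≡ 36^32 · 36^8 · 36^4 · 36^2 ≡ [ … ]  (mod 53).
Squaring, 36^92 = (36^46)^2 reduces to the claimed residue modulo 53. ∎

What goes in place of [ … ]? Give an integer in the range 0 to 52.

47

36^32 · 36^8 · 36^4 · 36^2 ≡ 44 · 49 · 46 · 24 = 2380224.
2380224 mod 53 = 47, so 36^46 ≡ 47 (mod 53).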